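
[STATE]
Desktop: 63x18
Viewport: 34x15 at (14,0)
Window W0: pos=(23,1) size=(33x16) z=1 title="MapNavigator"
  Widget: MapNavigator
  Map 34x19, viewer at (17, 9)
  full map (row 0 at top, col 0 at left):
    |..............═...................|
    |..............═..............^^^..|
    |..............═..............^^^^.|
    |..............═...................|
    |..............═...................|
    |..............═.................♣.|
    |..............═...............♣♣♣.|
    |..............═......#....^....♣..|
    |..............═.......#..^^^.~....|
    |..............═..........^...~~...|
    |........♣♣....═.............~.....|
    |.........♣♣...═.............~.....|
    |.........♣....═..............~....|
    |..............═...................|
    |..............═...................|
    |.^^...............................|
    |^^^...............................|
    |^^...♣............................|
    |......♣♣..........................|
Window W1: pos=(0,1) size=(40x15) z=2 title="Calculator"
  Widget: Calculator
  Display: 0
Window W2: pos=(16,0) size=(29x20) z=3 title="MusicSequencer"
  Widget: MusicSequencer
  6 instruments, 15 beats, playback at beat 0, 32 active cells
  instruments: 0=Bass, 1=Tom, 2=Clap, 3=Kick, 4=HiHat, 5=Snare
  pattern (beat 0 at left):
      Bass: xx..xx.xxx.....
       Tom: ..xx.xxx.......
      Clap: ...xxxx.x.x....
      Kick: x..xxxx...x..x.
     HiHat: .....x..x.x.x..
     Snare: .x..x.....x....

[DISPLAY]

  ┏━━━━━━━━━━━━━━━━━━━━━━━━━━━┓   
━━┃ MusicSequencer            ┃━━━
  ┠───────────────────────────┨   
──┃      ▼12345678901234      ┃───
  ┃  Bass██··██·███·····      ┃...
──┃   Tom··██·███·······      ┃...
 ÷┃  Clap···████·█·█····      ┃...
──┃  Kick█··████···█··█·      ┃...
 ×┃ HiHat·····█··█·█·█··      ┃...
──┃ Snare·█··█·····█····      ┃..^
 -┃                           ┃..^
──┃                           ┃...
 +┃                           ┃...
──┃                           ┃...
 M┃                           ┃...


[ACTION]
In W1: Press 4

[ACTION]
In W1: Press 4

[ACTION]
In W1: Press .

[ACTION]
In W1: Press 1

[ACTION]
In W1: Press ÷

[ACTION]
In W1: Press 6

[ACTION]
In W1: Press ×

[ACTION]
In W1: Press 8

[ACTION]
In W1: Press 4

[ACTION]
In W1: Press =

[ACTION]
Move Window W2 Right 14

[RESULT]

                ┏━━━━━━━━━━━━━━━━━
━━━━━━━━━━━━━━━━┃ MusicSequencer  
                ┠─────────────────
────────────────┃      ▼1234567890
                ┃  Bass██··██·███·
───┐            ┃   Tom··██·███···
 ÷ │            ┃  Clap···████·█·█
───┤            ┃  Kick█··████···█
 × │            ┃ HiHat·····█··█·█
───┤            ┃ Snare·█··█·····█
 - │            ┃                 
───┤            ┃                 
 + │            ┃                 
───┤            ┃                 
 M+│            ┃                 


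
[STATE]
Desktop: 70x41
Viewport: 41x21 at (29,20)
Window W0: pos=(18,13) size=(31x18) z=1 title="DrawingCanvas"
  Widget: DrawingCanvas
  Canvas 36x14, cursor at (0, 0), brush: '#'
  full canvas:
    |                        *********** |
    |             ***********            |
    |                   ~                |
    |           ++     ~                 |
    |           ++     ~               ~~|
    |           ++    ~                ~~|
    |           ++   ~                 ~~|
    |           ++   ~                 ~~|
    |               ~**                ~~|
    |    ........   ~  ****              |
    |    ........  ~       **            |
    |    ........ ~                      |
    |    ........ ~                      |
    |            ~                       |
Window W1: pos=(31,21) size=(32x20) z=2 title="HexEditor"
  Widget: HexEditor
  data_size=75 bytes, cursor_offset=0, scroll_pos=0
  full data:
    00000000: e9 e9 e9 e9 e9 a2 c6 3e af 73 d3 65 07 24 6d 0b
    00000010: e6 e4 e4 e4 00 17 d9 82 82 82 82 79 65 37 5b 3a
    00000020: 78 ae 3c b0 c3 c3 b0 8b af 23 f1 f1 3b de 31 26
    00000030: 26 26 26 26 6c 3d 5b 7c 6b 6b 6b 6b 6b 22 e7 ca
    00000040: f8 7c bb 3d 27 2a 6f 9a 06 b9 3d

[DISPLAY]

 ++     ~          ┃                     
 +┏━━━━━━━━━━━━━━━━━━━━━━━━━━━━━━┓       
 +┃ HexEditor                    ┃       
 +┠──────────────────────────────┨       
  ┃00000000  E9 e9 e9 e9 e9 a2 c6┃       
..┃00000010  e6 e4 e4 e4 00 17 d9┃       
..┃00000020  78 ae 3c b0 c3 c3 b0┃       
..┃00000030  26 26 26 26 6c 3d 5b┃       
..┃00000040  f8 7c bb 3d 27 2a 6f┃       
  ┃                              ┃       
━━┃                              ┃       
  ┃                              ┃       
  ┃                              ┃       
  ┃                              ┃       
  ┃                              ┃       
  ┃                              ┃       
  ┃                              ┃       
  ┃                              ┃       
  ┃                              ┃       
  ┃                              ┃       
  ┗━━━━━━━━━━━━━━━━━━━━━━━━━━━━━━┛       


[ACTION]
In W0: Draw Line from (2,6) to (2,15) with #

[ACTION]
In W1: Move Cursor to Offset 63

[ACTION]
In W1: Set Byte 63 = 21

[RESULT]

 ++     ~          ┃                     
 +┏━━━━━━━━━━━━━━━━━━━━━━━━━━━━━━┓       
 +┃ HexEditor                    ┃       
 +┠──────────────────────────────┨       
  ┃00000000  e9 e9 e9 e9 e9 a2 c6┃       
..┃00000010  e6 e4 e4 e4 00 17 d9┃       
..┃00000020  78 ae 3c b0 c3 c3 b0┃       
..┃00000030  26 26 26 26 6c 3d 5b┃       
..┃00000040  f8 7c bb 3d 27 2a 6f┃       
  ┃                              ┃       
━━┃                              ┃       
  ┃                              ┃       
  ┃                              ┃       
  ┃                              ┃       
  ┃                              ┃       
  ┃                              ┃       
  ┃                              ┃       
  ┃                              ┃       
  ┃                              ┃       
  ┃                              ┃       
  ┗━━━━━━━━━━━━━━━━━━━━━━━━━━━━━━┛       


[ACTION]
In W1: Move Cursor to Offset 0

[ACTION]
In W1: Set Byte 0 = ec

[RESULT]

 ++     ~          ┃                     
 +┏━━━━━━━━━━━━━━━━━━━━━━━━━━━━━━┓       
 +┃ HexEditor                    ┃       
 +┠──────────────────────────────┨       
  ┃00000000  EC e9 e9 e9 e9 a2 c6┃       
..┃00000010  e6 e4 e4 e4 00 17 d9┃       
..┃00000020  78 ae 3c b0 c3 c3 b0┃       
..┃00000030  26 26 26 26 6c 3d 5b┃       
..┃00000040  f8 7c bb 3d 27 2a 6f┃       
  ┃                              ┃       
━━┃                              ┃       
  ┃                              ┃       
  ┃                              ┃       
  ┃                              ┃       
  ┃                              ┃       
  ┃                              ┃       
  ┃                              ┃       
  ┃                              ┃       
  ┃                              ┃       
  ┃                              ┃       
  ┗━━━━━━━━━━━━━━━━━━━━━━━━━━━━━━┛       


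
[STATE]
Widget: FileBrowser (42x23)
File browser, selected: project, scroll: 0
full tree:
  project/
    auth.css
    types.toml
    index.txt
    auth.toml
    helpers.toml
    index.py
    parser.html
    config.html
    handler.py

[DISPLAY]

> [-] project/                            
    auth.css                              
    types.toml                            
    index.txt                             
    auth.toml                             
    helpers.toml                          
    index.py                              
    parser.html                           
    config.html                           
    handler.py                            
                                          
                                          
                                          
                                          
                                          
                                          
                                          
                                          
                                          
                                          
                                          
                                          
                                          


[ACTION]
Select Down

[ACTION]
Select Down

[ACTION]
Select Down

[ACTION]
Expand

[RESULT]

  [-] project/                            
    auth.css                              
    types.toml                            
  > index.txt                             
    auth.toml                             
    helpers.toml                          
    index.py                              
    parser.html                           
    config.html                           
    handler.py                            
                                          
                                          
                                          
                                          
                                          
                                          
                                          
                                          
                                          
                                          
                                          
                                          
                                          


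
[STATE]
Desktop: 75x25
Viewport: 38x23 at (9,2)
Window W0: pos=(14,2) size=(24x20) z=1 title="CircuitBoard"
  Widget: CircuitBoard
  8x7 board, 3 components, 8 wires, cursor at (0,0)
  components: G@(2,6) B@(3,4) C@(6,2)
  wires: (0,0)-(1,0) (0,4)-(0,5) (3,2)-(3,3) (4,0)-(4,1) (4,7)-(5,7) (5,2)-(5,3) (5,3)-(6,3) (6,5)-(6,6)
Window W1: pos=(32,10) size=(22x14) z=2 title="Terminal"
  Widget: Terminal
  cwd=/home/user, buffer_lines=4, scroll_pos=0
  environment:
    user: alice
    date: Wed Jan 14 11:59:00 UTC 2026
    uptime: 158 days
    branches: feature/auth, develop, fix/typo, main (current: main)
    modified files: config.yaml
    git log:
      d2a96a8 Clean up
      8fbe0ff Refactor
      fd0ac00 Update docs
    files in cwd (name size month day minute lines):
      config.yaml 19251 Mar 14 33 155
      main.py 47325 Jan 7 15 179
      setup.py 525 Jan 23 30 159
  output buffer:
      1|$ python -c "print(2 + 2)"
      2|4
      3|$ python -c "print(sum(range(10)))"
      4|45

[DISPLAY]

     ┏━━━━━━━━━━━━━━━━━━━━━━┓         
     ┃ CircuitBoard         ┃         
     ┠──────────────────────┨         
     ┃   0 1 2 3 4 5 6 7    ┃         
     ┃0  [.]              · ┃         
     ┃    │                 ┃         
     ┃1   ·                 ┃         
     ┃                      ┃         
     ┃2                ┏━━━━━━━━━━━━━━
     ┃                 ┃ Terminal     
     ┃3           · ─ ·┠──────────────
     ┃                 ┃$ python -c "p
     ┃4   · ─ ·        ┃4             
     ┃                 ┃$ python -c "p
     ┃5           · ─ ·┃45            
     ┃                │┃$ █           
     ┃6           C   ·┃              
     ┃Cursor: (0,0)    ┃              
     ┃                 ┃              
     ┗━━━━━━━━━━━━━━━━━┃              
                       ┃              
                       ┗━━━━━━━━━━━━━━
                                      


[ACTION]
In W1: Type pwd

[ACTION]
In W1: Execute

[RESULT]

     ┏━━━━━━━━━━━━━━━━━━━━━━┓         
     ┃ CircuitBoard         ┃         
     ┠──────────────────────┨         
     ┃   0 1 2 3 4 5 6 7    ┃         
     ┃0  [.]              · ┃         
     ┃    │                 ┃         
     ┃1   ·                 ┃         
     ┃                      ┃         
     ┃2                ┏━━━━━━━━━━━━━━
     ┃                 ┃ Terminal     
     ┃3           · ─ ·┠──────────────
     ┃                 ┃$ python -c "p
     ┃4   · ─ ·        ┃4             
     ┃                 ┃$ python -c "p
     ┃5           · ─ ·┃45            
     ┃                │┃$ pwd         
     ┃6           C   ·┃/home/user    
     ┃Cursor: (0,0)    ┃$ █           
     ┃                 ┃              
     ┗━━━━━━━━━━━━━━━━━┃              
                       ┃              
                       ┗━━━━━━━━━━━━━━
                                      


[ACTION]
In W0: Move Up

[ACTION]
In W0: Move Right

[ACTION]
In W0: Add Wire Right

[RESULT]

     ┏━━━━━━━━━━━━━━━━━━━━━━┓         
     ┃ CircuitBoard         ┃         
     ┠──────────────────────┨         
     ┃   0 1 2 3 4 5 6 7    ┃         
     ┃0   ·  [.]─ ·       · ┃         
     ┃    │                 ┃         
     ┃1   ·                 ┃         
     ┃                      ┃         
     ┃2                ┏━━━━━━━━━━━━━━
     ┃                 ┃ Terminal     
     ┃3           · ─ ·┠──────────────
     ┃                 ┃$ python -c "p
     ┃4   · ─ ·        ┃4             
     ┃                 ┃$ python -c "p
     ┃5           · ─ ·┃45            
     ┃                │┃$ pwd         
     ┃6           C   ·┃/home/user    
     ┃Cursor: (0,1)    ┃$ █           
     ┃                 ┃              
     ┗━━━━━━━━━━━━━━━━━┃              
                       ┃              
                       ┗━━━━━━━━━━━━━━
                                      


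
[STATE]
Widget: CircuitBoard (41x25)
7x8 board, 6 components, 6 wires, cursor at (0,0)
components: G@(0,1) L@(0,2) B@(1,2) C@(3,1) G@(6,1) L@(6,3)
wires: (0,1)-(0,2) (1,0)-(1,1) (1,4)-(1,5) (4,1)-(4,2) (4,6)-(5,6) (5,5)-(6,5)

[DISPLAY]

   0 1 2 3 4 5 6                         
0  [.]  G ─ L                            
                                         
1   · ─ ·   B       · ─ ·                
                                         
2                                        
                                         
3       C                                
                                         
4       · ─ ·               ·            
                            │            
5                       ·   ·            
                        │                
6       G       L       ·                
                                         
7                                        
Cursor: (0,0)                            
                                         
                                         
                                         
                                         
                                         
                                         
                                         
                                         


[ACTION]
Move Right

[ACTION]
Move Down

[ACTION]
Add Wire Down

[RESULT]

   0 1 2 3 4 5 6                         
0       G ─ L                            
                                         
1   · ─[.]  B       · ─ ·                
        │                                
2       ·                                
                                         
3       C                                
                                         
4       · ─ ·               ·            
                            │            
5                       ·   ·            
                        │                
6       G       L       ·                
                                         
7                                        
Cursor: (1,1)                            
                                         
                                         
                                         
                                         
                                         
                                         
                                         
                                         


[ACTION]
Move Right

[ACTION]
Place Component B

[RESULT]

   0 1 2 3 4 5 6                         
0       G ─ L                            
                                         
1   · ─ ·  [B]      · ─ ·                
        │                                
2       ·                                
                                         
3       C                                
                                         
4       · ─ ·               ·            
                            │            
5                       ·   ·            
                        │                
6       G       L       ·                
                                         
7                                        
Cursor: (1,2)                            
                                         
                                         
                                         
                                         
                                         
                                         
                                         
                                         


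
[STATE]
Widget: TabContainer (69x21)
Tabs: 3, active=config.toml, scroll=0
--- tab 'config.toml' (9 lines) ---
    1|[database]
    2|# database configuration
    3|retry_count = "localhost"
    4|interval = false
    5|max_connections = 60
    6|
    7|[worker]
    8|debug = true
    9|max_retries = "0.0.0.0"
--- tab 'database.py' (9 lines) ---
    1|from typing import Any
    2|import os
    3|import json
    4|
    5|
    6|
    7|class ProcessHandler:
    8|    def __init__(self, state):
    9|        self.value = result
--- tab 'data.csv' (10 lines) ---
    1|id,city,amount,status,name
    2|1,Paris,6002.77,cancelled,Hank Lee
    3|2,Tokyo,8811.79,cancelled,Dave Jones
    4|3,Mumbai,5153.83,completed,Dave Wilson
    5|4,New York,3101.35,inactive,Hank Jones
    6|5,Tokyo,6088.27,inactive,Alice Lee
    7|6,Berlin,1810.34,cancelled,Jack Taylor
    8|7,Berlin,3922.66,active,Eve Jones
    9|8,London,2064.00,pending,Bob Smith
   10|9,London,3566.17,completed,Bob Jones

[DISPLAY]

[config.toml]│ database.py │ data.csv                                
─────────────────────────────────────────────────────────────────────
[database]                                                           
# database configuration                                             
retry_count = "localhost"                                            
interval = false                                                     
max_connections = 60                                                 
                                                                     
[worker]                                                             
debug = true                                                         
max_retries = "0.0.0.0"                                              
                                                                     
                                                                     
                                                                     
                                                                     
                                                                     
                                                                     
                                                                     
                                                                     
                                                                     
                                                                     


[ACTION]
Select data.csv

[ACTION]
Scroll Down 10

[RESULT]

 config.toml │ database.py │[data.csv]                               
─────────────────────────────────────────────────────────────────────
9,London,3566.17,completed,Bob Jones                                 
                                                                     
                                                                     
                                                                     
                                                                     
                                                                     
                                                                     
                                                                     
                                                                     
                                                                     
                                                                     
                                                                     
                                                                     
                                                                     
                                                                     
                                                                     
                                                                     
                                                                     
                                                                     


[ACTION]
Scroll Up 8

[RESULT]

 config.toml │ database.py │[data.csv]                               
─────────────────────────────────────────────────────────────────────
1,Paris,6002.77,cancelled,Hank Lee                                   
2,Tokyo,8811.79,cancelled,Dave Jones                                 
3,Mumbai,5153.83,completed,Dave Wilson                               
4,New York,3101.35,inactive,Hank Jones                               
5,Tokyo,6088.27,inactive,Alice Lee                                   
6,Berlin,1810.34,cancelled,Jack Taylor                               
7,Berlin,3922.66,active,Eve Jones                                    
8,London,2064.00,pending,Bob Smith                                   
9,London,3566.17,completed,Bob Jones                                 
                                                                     
                                                                     
                                                                     
                                                                     
                                                                     
                                                                     
                                                                     
                                                                     
                                                                     
                                                                     


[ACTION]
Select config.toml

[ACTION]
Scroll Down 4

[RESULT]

[config.toml]│ database.py │ data.csv                                
─────────────────────────────────────────────────────────────────────
max_connections = 60                                                 
                                                                     
[worker]                                                             
debug = true                                                         
max_retries = "0.0.0.0"                                              
                                                                     
                                                                     
                                                                     
                                                                     
                                                                     
                                                                     
                                                                     
                                                                     
                                                                     
                                                                     
                                                                     
                                                                     
                                                                     
                                                                     


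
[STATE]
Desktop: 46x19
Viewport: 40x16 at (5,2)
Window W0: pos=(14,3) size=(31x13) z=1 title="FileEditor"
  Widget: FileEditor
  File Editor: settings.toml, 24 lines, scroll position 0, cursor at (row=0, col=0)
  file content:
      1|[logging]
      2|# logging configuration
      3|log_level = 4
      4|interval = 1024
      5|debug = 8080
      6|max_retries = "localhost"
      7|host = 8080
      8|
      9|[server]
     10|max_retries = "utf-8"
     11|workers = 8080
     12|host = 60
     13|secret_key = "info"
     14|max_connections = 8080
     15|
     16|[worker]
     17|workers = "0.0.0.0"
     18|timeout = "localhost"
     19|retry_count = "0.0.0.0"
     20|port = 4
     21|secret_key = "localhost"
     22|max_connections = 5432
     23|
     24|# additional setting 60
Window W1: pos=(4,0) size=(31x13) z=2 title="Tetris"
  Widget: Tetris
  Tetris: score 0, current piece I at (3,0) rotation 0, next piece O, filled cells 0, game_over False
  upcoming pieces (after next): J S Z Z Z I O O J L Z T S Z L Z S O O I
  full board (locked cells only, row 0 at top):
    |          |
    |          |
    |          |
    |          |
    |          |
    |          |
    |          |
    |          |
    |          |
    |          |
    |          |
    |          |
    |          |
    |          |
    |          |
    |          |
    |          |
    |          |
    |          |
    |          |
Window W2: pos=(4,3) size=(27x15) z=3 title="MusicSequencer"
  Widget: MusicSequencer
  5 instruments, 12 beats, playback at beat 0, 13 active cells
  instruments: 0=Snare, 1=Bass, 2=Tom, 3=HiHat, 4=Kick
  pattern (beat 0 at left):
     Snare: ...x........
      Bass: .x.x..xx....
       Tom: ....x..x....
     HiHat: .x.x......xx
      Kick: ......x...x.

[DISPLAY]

─────────────────────────────┨          
━━━━━━━━━━━━━━━━━━━━━━━━━┓   ┃━━━━━━━━━┓
 MusicSequencer          ┃   ┃         ┃
─────────────────────────┨   ┃─────────┨
      ▼12345678901       ┃   ┃        ▲┃
 Snare···█········       ┃   ┃ion     █┃
  Bass·█·█··██····       ┃   ┃        ░┃
   Tom····█··█····       ┃   ┃        ░┃
 HiHat·█·█······██       ┃   ┃        ░┃
  Kick······█···█·       ┃   ┃host"   ░┃
                         ┃━━━┛        ░┃
                         ┃            ░┃
                         ┃            ▼┃
                         ┃━━━━━━━━━━━━━┛
                         ┃              
━━━━━━━━━━━━━━━━━━━━━━━━━┛              


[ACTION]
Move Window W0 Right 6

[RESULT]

─────────────────────────────┨          
━━━━━━━━━━━━━━━━━━━━━━━━━┓   ┃━━━━━━━━━━
 MusicSequencer          ┃   ┃          
─────────────────────────┨   ┃──────────
      ▼12345678901       ┃   ┃         ▲
 Snare···█········       ┃   ┃tion     █
  Bass·█·█··██····       ┃   ┃         ░
   Tom····█··█····       ┃   ┃         ░
 HiHat·█·█······██       ┃   ┃         ░
  Kick······█···█·       ┃   ┃lhost"   ░
                         ┃━━━┛         ░
                         ┃             ░
                         ┃             ▼
                         ┃━━━━━━━━━━━━━━
                         ┃              
━━━━━━━━━━━━━━━━━━━━━━━━━┛              


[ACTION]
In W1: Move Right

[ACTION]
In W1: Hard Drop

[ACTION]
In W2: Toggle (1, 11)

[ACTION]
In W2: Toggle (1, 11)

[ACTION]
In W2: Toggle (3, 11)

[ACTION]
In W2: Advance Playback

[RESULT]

─────────────────────────────┨          
━━━━━━━━━━━━━━━━━━━━━━━━━┓   ┃━━━━━━━━━━
 MusicSequencer          ┃   ┃          
─────────────────────────┨   ┃──────────
      0▼2345678901       ┃   ┃         ▲
 Snare···█········       ┃   ┃tion     █
  Bass·█·█··██····       ┃   ┃         ░
   Tom····█··█····       ┃   ┃         ░
 HiHat·█·█······█·       ┃   ┃         ░
  Kick······█···█·       ┃   ┃lhost"   ░
                         ┃━━━┛         ░
                         ┃             ░
                         ┃             ▼
                         ┃━━━━━━━━━━━━━━
                         ┃              
━━━━━━━━━━━━━━━━━━━━━━━━━┛              


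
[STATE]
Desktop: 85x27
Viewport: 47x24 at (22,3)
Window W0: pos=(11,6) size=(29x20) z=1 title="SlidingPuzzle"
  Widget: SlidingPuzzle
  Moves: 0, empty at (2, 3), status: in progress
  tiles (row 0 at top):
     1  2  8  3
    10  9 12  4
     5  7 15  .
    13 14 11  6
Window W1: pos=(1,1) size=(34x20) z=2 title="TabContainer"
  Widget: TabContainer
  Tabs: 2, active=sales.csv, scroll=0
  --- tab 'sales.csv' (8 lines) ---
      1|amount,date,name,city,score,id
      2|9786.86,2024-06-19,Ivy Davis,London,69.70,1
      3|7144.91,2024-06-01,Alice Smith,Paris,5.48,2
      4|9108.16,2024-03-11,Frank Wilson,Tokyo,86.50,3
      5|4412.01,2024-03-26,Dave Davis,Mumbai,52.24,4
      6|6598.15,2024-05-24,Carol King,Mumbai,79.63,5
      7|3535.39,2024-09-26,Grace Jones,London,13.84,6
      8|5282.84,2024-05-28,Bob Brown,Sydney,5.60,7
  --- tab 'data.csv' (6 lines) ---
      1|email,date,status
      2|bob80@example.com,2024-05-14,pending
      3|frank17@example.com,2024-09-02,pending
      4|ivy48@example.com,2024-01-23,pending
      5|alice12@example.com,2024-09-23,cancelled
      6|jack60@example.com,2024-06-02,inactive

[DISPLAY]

────────────┨                                  
v           ┃                                  
────────────┃                                  
y,score,id  ┃━━━━┓                             
vy Davis,Lon┃    ┃                             
lice Smith,P┃────┨                             
rank Wilson,┃    ┃                             
ave Davis,Mu┃    ┃                             
arol King,Mu┃    ┃                             
race Jones,L┃    ┃                             
ob Brown,Syd┃    ┃                             
            ┃    ┃                             
            ┃    ┃                             
            ┃    ┃                             
            ┃    ┃                             
            ┃    ┃                             
            ┃    ┃                             
━━━━━━━━━━━━┛    ┃                             
                 ┃                             
                 ┃                             
                 ┃                             
                 ┃                             
━━━━━━━━━━━━━━━━━┛                             
                                               


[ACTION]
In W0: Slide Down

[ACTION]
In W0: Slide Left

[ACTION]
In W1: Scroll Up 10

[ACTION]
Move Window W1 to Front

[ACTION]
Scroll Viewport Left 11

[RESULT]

───────────────────────┨                       
v]│ data.csv           ┃                       
───────────────────────┃                       
te,name,city,score,id  ┃━━━━┓                  
024-06-19,Ivy Davis,Lon┃    ┃                  
024-06-01,Alice Smith,P┃────┨                  
024-03-11,Frank Wilson,┃    ┃                  
024-03-26,Dave Davis,Mu┃    ┃                  
024-05-24,Carol King,Mu┃    ┃                  
024-09-26,Grace Jones,L┃    ┃                  
024-05-28,Bob Brown,Syd┃    ┃                  
                       ┃    ┃                  
                       ┃    ┃                  
                       ┃    ┃                  
                       ┃    ┃                  
                       ┃    ┃                  
                       ┃    ┃                  
━━━━━━━━━━━━━━━━━━━━━━━┛    ┃                  
┃                           ┃                  
┃                           ┃                  
┃                           ┃                  
┃                           ┃                  
┗━━━━━━━━━━━━━━━━━━━━━━━━━━━┛                  
                                               


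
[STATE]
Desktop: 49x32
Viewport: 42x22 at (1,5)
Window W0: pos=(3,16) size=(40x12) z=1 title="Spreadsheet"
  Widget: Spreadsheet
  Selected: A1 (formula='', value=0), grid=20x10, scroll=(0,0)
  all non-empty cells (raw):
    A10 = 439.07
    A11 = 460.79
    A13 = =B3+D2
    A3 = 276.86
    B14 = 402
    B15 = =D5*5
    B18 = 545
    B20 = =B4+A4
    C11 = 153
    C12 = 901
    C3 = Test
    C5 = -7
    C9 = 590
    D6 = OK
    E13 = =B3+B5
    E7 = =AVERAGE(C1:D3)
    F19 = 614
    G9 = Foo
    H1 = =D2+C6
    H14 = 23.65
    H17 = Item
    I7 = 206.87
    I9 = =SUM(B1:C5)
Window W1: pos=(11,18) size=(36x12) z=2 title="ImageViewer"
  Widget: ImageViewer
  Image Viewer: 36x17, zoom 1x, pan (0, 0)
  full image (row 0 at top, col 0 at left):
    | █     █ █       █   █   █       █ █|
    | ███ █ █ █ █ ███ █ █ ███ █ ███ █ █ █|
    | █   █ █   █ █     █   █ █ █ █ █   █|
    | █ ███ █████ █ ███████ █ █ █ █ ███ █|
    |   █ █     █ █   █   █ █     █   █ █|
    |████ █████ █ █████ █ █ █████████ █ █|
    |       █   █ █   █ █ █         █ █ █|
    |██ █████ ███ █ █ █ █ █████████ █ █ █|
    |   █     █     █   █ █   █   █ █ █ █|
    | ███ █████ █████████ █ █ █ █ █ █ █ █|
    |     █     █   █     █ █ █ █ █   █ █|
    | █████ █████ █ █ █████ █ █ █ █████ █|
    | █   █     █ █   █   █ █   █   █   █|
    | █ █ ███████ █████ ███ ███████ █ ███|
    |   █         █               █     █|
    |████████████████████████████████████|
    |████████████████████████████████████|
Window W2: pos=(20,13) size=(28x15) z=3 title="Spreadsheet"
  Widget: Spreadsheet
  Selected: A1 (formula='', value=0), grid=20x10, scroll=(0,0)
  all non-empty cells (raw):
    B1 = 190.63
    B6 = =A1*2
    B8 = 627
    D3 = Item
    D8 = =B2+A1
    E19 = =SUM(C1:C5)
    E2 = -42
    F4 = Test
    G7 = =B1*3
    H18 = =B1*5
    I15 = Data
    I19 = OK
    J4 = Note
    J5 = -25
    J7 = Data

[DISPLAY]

                                          
                                          
                                          
                                          
                                          
                                          
                                          
                                          
                   ┏━━━━━━━━━━━━━━━━━━━━━━
                   ┃ Spreadsheet          
                   ┠──────────────────────
  ┏━━━━━━━━━━━━━━━━┃A1:                   
  ┃ Spreadsheet    ┃       A       B      
  ┠───────┏━━━━━━━━┃----------------------
  ┃A1:    ┃ ImageVi┃  1      [0]  190.63  
  ┃       ┠────────┃  2        0       0  
  ┃-------┃ █     █┃  3        0       0  
  ┃  1    ┃ ███ █ █┃  4        0       0  
  ┃  2    ┃ █   █ █┃  5        0       0  
  ┃  3   2┃ █ ███ █┃  6        0       0  
  ┃  4    ┃   █ █  ┃  7        0       0  
  ┃  5    ┃████ ███┃  8        0     627  


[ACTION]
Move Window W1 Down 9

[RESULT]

                                          
                                          
                                          
                                          
                                          
                                          
                                          
                                          
                   ┏━━━━━━━━━━━━━━━━━━━━━━
                   ┃ Spreadsheet          
                   ┠──────────────────────
  ┏━━━━━━━━━━━━━━━━┃A1:                   
  ┃ Spreadsheet    ┃       A       B      
  ┠────────────────┃----------------------
  ┃A1:             ┃  1      [0]  190.63  
  ┃       ┏━━━━━━━━┃  2        0       0  
  ┃-------┃ ImageVi┃  3        0       0  
  ┃  1    ┠────────┃  4        0       0  
  ┃  2    ┃ █     █┃  5        0       0  
  ┃  3   2┃ ███ █ █┃  6        0       0  
  ┃  4    ┃ █   █ █┃  7        0       0  
  ┃  5    ┃ █ ███ █┃  8        0     627  


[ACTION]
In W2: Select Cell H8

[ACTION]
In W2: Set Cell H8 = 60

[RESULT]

                                          
                                          
                                          
                                          
                                          
                                          
                                          
                                          
                   ┏━━━━━━━━━━━━━━━━━━━━━━
                   ┃ Spreadsheet          
                   ┠──────────────────────
  ┏━━━━━━━━━━━━━━━━┃H8: 60                
  ┃ Spreadsheet    ┃       A       B      
  ┠────────────────┃----------------------
  ┃A1:             ┃  1        0  190.63  
  ┃       ┏━━━━━━━━┃  2        0       0  
  ┃-------┃ ImageVi┃  3        0       0  
  ┃  1    ┠────────┃  4        0       0  
  ┃  2    ┃ █     █┃  5        0       0  
  ┃  3   2┃ ███ █ █┃  6        0       0  
  ┃  4    ┃ █   █ █┃  7        0       0  
  ┃  5    ┃ █ ███ █┃  8        0     627  


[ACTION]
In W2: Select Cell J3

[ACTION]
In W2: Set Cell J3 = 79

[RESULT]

                                          
                                          
                                          
                                          
                                          
                                          
                                          
                                          
                   ┏━━━━━━━━━━━━━━━━━━━━━━
                   ┃ Spreadsheet          
                   ┠──────────────────────
  ┏━━━━━━━━━━━━━━━━┃J3: 79                
  ┃ Spreadsheet    ┃       A       B      
  ┠────────────────┃----------------------
  ┃A1:             ┃  1        0  190.63  
  ┃       ┏━━━━━━━━┃  2        0       0  
  ┃-------┃ ImageVi┃  3        0       0  
  ┃  1    ┠────────┃  4        0       0  
  ┃  2    ┃ █     █┃  5        0       0  
  ┃  3   2┃ ███ █ █┃  6        0       0  
  ┃  4    ┃ █   █ █┃  7        0       0  
  ┃  5    ┃ █ ███ █┃  8        0     627  
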